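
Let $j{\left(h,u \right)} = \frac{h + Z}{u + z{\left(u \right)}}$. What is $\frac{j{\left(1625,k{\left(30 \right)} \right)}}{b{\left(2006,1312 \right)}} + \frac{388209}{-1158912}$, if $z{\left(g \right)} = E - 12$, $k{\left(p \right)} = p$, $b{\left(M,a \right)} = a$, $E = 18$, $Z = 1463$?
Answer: $- \frac{12810041}{47515392} \approx -0.2696$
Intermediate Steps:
$z{\left(g \right)} = 6$ ($z{\left(g \right)} = 18 - 12 = 6$)
$j{\left(h,u \right)} = \frac{1463 + h}{6 + u}$ ($j{\left(h,u \right)} = \frac{h + 1463}{u + 6} = \frac{1463 + h}{6 + u}$)
$\frac{j{\left(1625,k{\left(30 \right)} \right)}}{b{\left(2006,1312 \right)}} + \frac{388209}{-1158912} = \frac{\frac{1}{6 + 30} \left(1463 + 1625\right)}{1312} + \frac{388209}{-1158912} = \frac{1}{36} \cdot 3088 \cdot \frac{1}{1312} + 388209 \left(- \frac{1}{1158912}\right) = \frac{1}{36} \cdot 3088 \cdot \frac{1}{1312} - \frac{129403}{386304} = \frac{772}{9} \cdot \frac{1}{1312} - \frac{129403}{386304} = \frac{193}{2952} - \frac{129403}{386304} = - \frac{12810041}{47515392}$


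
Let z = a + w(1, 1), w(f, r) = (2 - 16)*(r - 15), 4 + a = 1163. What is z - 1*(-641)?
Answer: 1996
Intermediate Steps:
a = 1159 (a = -4 + 1163 = 1159)
w(f, r) = 210 - 14*r (w(f, r) = -14*(-15 + r) = 210 - 14*r)
z = 1355 (z = 1159 + (210 - 14*1) = 1159 + (210 - 14) = 1159 + 196 = 1355)
z - 1*(-641) = 1355 - 1*(-641) = 1355 + 641 = 1996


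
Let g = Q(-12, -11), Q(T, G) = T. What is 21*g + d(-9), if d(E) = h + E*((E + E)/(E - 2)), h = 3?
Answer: -2901/11 ≈ -263.73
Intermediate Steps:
g = -12
d(E) = 3 + 2*E²/(-2 + E) (d(E) = 3 + E*((E + E)/(E - 2)) = 3 + E*((2*E)/(-2 + E)) = 3 + E*(2*E/(-2 + E)) = 3 + 2*E²/(-2 + E))
21*g + d(-9) = 21*(-12) + (-6 + 2*(-9)² + 3*(-9))/(-2 - 9) = -252 + (-6 + 2*81 - 27)/(-11) = -252 - (-6 + 162 - 27)/11 = -252 - 1/11*129 = -252 - 129/11 = -2901/11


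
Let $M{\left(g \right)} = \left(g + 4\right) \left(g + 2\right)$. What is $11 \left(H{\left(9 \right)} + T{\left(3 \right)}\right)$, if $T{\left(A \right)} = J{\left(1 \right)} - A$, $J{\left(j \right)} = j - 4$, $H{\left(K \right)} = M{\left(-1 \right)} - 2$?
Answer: $-55$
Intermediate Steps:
$M{\left(g \right)} = \left(2 + g\right) \left(4 + g\right)$ ($M{\left(g \right)} = \left(4 + g\right) \left(2 + g\right) = \left(2 + g\right) \left(4 + g\right)$)
$H{\left(K \right)} = 1$ ($H{\left(K \right)} = \left(8 + \left(-1\right)^{2} + 6 \left(-1\right)\right) - 2 = \left(8 + 1 - 6\right) - 2 = 3 - 2 = 1$)
$J{\left(j \right)} = -4 + j$ ($J{\left(j \right)} = j - 4 = -4 + j$)
$T{\left(A \right)} = -3 - A$ ($T{\left(A \right)} = \left(-4 + 1\right) - A = -3 - A$)
$11 \left(H{\left(9 \right)} + T{\left(3 \right)}\right) = 11 \left(1 - 6\right) = 11 \left(-5\right) = -55$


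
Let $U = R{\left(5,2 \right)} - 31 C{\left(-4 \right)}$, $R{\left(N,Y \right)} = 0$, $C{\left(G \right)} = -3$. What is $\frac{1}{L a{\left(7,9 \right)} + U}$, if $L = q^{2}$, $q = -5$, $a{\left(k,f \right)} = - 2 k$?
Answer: $- \frac{1}{257} \approx -0.0038911$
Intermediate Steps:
$L = 25$ ($L = \left(-5\right)^{2} = 25$)
$U = 93$ ($U = 0 - -93 = 0 + 93 = 93$)
$\frac{1}{L a{\left(7,9 \right)} + U} = \frac{1}{25 \left(\left(-2\right) 7\right) + 93} = \frac{1}{25 \left(-14\right) + 93} = \frac{1}{-350 + 93} = \frac{1}{-257} = - \frac{1}{257}$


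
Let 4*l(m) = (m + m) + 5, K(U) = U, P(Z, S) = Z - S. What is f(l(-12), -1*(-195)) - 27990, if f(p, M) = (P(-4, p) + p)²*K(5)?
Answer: -27910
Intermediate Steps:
l(m) = 5/4 + m/2 (l(m) = ((m + m) + 5)/4 = (2*m + 5)/4 = (5 + 2*m)/4 = 5/4 + m/2)
f(p, M) = 80 (f(p, M) = ((-4 - p) + p)²*5 = (-4)²*5 = 16*5 = 80)
f(l(-12), -1*(-195)) - 27990 = 80 - 27990 = -27910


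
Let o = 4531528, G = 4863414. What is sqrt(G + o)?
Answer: sqrt(9394942) ≈ 3065.1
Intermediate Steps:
sqrt(G + o) = sqrt(4863414 + 4531528) = sqrt(9394942)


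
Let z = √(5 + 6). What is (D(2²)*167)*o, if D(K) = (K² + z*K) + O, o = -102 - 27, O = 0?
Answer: -344688 - 86172*√11 ≈ -6.3049e+5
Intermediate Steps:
z = √11 ≈ 3.3166
o = -129
D(K) = K² + K*√11 (D(K) = (K² + √11*K) + 0 = (K² + K*√11) + 0 = K² + K*√11)
(D(2²)*167)*o = ((2²*(2² + √11))*167)*(-129) = ((4*(4 + √11))*167)*(-129) = ((16 + 4*√11)*167)*(-129) = (2672 + 668*√11)*(-129) = -344688 - 86172*√11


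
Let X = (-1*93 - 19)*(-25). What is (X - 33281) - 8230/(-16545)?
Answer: -100859983/3309 ≈ -30481.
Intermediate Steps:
X = 2800 (X = (-93 - 19)*(-25) = -112*(-25) = 2800)
(X - 33281) - 8230/(-16545) = (2800 - 33281) - 8230/(-16545) = -30481 - 8230*(-1/16545) = -30481 + 1646/3309 = -100859983/3309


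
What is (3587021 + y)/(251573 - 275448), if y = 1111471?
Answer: -4698492/23875 ≈ -196.80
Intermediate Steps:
(3587021 + y)/(251573 - 275448) = (3587021 + 1111471)/(251573 - 275448) = 4698492/(-23875) = 4698492*(-1/23875) = -4698492/23875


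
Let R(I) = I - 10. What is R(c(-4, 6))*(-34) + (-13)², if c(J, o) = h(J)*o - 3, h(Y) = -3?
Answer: 1223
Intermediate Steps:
c(J, o) = -3 - 3*o (c(J, o) = -3*o - 3 = -3 - 3*o)
R(I) = -10 + I
R(c(-4, 6))*(-34) + (-13)² = (-10 + (-3 - 3*6))*(-34) + (-13)² = (-10 + (-3 - 18))*(-34) + 169 = (-10 - 21)*(-34) + 169 = -31*(-34) + 169 = 1054 + 169 = 1223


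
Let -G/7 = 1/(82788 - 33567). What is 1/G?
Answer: -49221/7 ≈ -7031.6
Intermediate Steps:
G = -7/49221 (G = -7/(82788 - 33567) = -7/49221 ≈ -0.00014222)
1/G = 1/(-7/49221) = -49221/7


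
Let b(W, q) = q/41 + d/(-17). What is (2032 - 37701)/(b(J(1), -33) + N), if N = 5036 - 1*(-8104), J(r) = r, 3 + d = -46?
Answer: -24861293/9160028 ≈ -2.7141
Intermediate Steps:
d = -49 (d = -3 - 46 = -49)
b(W, q) = 49/17 + q/41 (b(W, q) = q/41 - 49/(-17) = q*(1/41) - 49*(-1/17) = q/41 + 49/17 = 49/17 + q/41)
N = 13140 (N = 5036 + 8104 = 13140)
(2032 - 37701)/(b(J(1), -33) + N) = (2032 - 37701)/((49/17 + (1/41)*(-33)) + 13140) = -35669/((49/17 - 33/41) + 13140) = -35669/(1448/697 + 13140) = -35669/9160028/697 = -35669*697/9160028 = -24861293/9160028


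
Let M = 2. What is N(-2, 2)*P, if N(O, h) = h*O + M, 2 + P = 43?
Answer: -82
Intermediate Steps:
P = 41 (P = -2 + 43 = 41)
N(O, h) = 2 + O*h (N(O, h) = h*O + 2 = O*h + 2 = 2 + O*h)
N(-2, 2)*P = (2 - 2*2)*41 = (2 - 4)*41 = -2*41 = -82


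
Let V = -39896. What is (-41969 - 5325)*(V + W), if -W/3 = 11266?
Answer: 3485284036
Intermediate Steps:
W = -33798 (W = -3*11266 = -33798)
(-41969 - 5325)*(V + W) = (-41969 - 5325)*(-39896 - 33798) = -47294*(-73694) = 3485284036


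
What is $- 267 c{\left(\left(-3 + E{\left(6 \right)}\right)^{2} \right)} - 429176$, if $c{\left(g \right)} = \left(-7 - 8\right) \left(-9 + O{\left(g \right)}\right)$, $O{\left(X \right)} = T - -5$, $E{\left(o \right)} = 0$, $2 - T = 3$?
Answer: $-449201$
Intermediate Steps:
$T = -1$ ($T = 2 - 3 = -1$)
$O{\left(X \right)} = 4$ ($O{\left(X \right)} = -1 - -5 = -1 + 5 = 4$)
$c{\left(g \right)} = 75$ ($c{\left(g \right)} = \left(-7 - 8\right) \left(-9 + 4\right) = \left(-15\right) \left(-5\right) = 75$)
$- 267 c{\left(\left(-3 + E{\left(6 \right)}\right)^{2} \right)} - 429176 = \left(-267\right) 75 - 429176 = -20025 - 429176 = -449201$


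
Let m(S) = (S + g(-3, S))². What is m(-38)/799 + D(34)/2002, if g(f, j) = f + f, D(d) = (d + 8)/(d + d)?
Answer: 65149/26884 ≈ 2.4233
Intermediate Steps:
D(d) = (8 + d)/(2*d) (D(d) = (8 + d)/((2*d)) = (8 + d)*(1/(2*d)) = (8 + d)/(2*d))
g(f, j) = 2*f
m(S) = (-6 + S)² (m(S) = (S + 2*(-3))² = (S - 6)² = (-6 + S)²)
m(-38)/799 + D(34)/2002 = (-6 - 38)²/799 + ((½)*(8 + 34)/34)/2002 = (-44)²*(1/799) + ((½)*(1/34)*42)*(1/2002) = 1936*(1/799) + (21/34)*(1/2002) = 1936/799 + 3/9724 = 65149/26884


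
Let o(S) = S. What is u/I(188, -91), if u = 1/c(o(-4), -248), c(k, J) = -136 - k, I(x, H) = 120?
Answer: -1/15840 ≈ -6.3131e-5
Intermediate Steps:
u = -1/132 (u = 1/(-136 - 1*(-4)) = 1/(-136 + 4) = 1/(-132) = -1/132 ≈ -0.0075758)
u/I(188, -91) = -1/132/120 = -1/132*1/120 = -1/15840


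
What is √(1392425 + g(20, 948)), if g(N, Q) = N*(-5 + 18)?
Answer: √1392685 ≈ 1180.1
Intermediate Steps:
g(N, Q) = 13*N (g(N, Q) = N*13 = 13*N)
√(1392425 + g(20, 948)) = √(1392425 + 13*20) = √(1392425 + 260) = √1392685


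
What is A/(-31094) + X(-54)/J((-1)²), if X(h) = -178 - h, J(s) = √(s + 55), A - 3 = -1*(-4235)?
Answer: -2119/15547 - 31*√14/7 ≈ -16.706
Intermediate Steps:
A = 4238 (A = 3 - 1*(-4235) = 3 + 4235 = 4238)
J(s) = √(55 + s)
A/(-31094) + X(-54)/J((-1)²) = 4238/(-31094) + (-178 - 1*(-54))/(√(55 + (-1)²)) = 4238*(-1/31094) + (-178 + 54)/(√(55 + 1)) = -2119/15547 - 124*√14/28 = -2119/15547 - 31*√14/7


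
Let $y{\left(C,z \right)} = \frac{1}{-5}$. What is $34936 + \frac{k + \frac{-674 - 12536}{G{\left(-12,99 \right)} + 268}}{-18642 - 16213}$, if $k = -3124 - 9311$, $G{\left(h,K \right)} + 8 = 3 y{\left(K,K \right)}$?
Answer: $\frac{315873135081}{9041387} \approx 34936.0$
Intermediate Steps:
$y{\left(C,z \right)} = - \frac{1}{5}$
$G{\left(h,K \right)} = - \frac{43}{5}$ ($G{\left(h,K \right)} = -8 + 3 \left(- \frac{1}{5}\right) = -8 - \frac{3}{5} = - \frac{43}{5}$)
$k = -12435$ ($k = -3124 - 9311 = -12435$)
$34936 + \frac{k + \frac{-674 - 12536}{G{\left(-12,99 \right)} + 268}}{-18642 - 16213} = 34936 + \frac{-12435 + \frac{-674 - 12536}{- \frac{43}{5} + 268}}{-18642 - 16213} = 34936 + \frac{-12435 - \frac{13210}{\frac{1297}{5}}}{-34855} = 34936 + \left(-12435 - \frac{66050}{1297}\right) \left(- \frac{1}{34855}\right) = 34936 - - \frac{3238849}{9041387} = 34936 + \frac{3238849}{9041387} = \frac{315873135081}{9041387}$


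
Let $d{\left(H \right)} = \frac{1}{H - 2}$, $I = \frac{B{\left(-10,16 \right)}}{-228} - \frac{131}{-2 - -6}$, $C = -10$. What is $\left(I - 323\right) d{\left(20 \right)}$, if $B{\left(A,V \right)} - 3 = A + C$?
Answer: $- \frac{40547}{2052} \approx -19.76$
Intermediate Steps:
$B{\left(A,V \right)} = -7 + A$ ($B{\left(A,V \right)} = 3 + \left(A - 10\right) = 3 + \left(-10 + A\right) = -7 + A$)
$I = - \frac{3725}{114}$ ($I = \frac{-7 - 10}{-228} - \frac{131}{-2 - -6} = \left(-17\right) \left(- \frac{1}{228}\right) - \frac{131}{-2 + 6} = \frac{17}{228} - \frac{131}{4} = - \frac{3725}{114} \approx -32.675$)
$d{\left(H \right)} = \frac{1}{-2 + H}$
$\left(I - 323\right) d{\left(20 \right)} = \frac{- \frac{3725}{114} - 323}{-2 + 20} = - \frac{40547}{114 \cdot 18} = \left(- \frac{40547}{114}\right) \frac{1}{18} = - \frac{40547}{2052}$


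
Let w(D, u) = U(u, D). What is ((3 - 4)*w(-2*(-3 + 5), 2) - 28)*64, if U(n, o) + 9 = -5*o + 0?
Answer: -2496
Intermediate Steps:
U(n, o) = -9 - 5*o (U(n, o) = -9 + (-5*o + 0) = -9 - 5*o)
w(D, u) = -9 - 5*D
((3 - 4)*w(-2*(-3 + 5), 2) - 28)*64 = ((3 - 4)*(-9 - (-10)*(-3 + 5)) - 28)*64 = (-(-9 - (-10)*2) - 28)*64 = (-(-9 - 5*(-4)) - 28)*64 = (-(-9 + 20) - 28)*64 = (-1*11 - 28)*64 = (-11 - 28)*64 = -39*64 = -2496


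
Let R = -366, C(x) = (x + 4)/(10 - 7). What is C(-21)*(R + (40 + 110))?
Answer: 1224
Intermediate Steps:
C(x) = 4/3 + x/3 (C(x) = (4 + x)/3 = (4 + x)*(⅓) = 4/3 + x/3)
C(-21)*(R + (40 + 110)) = (4/3 + (⅓)*(-21))*(-366 + (40 + 110)) = (4/3 - 7)*(-366 + 150) = -17/3*(-216) = 1224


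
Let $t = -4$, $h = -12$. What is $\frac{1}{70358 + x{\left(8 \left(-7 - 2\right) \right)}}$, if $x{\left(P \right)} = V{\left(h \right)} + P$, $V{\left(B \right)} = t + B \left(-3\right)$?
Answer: $\frac{1}{70318} \approx 1.4221 \cdot 10^{-5}$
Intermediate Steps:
$V{\left(B \right)} = -4 - 3 B$ ($V{\left(B \right)} = -4 + B \left(-3\right) = -4 - 3 B$)
$x{\left(P \right)} = 32 + P$ ($x{\left(P \right)} = \left(-4 - -36\right) + P = \left(-4 + 36\right) + P = 32 + P$)
$\frac{1}{70358 + x{\left(8 \left(-7 - 2\right) \right)}} = \frac{1}{70358 + \left(32 + 8 \left(-7 - 2\right)\right)} = \frac{1}{70358 + \left(32 + 8 \left(-9\right)\right)} = \frac{1}{70358 + \left(32 - 72\right)} = \frac{1}{70358 - 40} = \frac{1}{70318}$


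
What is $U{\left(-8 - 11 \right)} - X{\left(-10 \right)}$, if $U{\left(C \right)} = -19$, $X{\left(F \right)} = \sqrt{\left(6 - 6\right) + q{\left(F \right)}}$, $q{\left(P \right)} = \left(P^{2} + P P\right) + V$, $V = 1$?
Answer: $-19 - \sqrt{201} \approx -33.177$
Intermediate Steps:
$q{\left(P \right)} = 1 + 2 P^{2}$ ($q{\left(P \right)} = \left(P^{2} + P P\right) + 1 = \left(P^{2} + P^{2}\right) + 1 = 2 P^{2} + 1 = 1 + 2 P^{2}$)
$X{\left(F \right)} = \sqrt{1 + 2 F^{2}}$ ($X{\left(F \right)} = \sqrt{\left(6 - 6\right) + \left(1 + 2 F^{2}\right)} = \sqrt{0 + \left(1 + 2 F^{2}\right)} = \sqrt{1 + 2 F^{2}}$)
$U{\left(-8 - 11 \right)} - X{\left(-10 \right)} = -19 - \sqrt{1 + 2 \left(-10\right)^{2}} = -19 - \sqrt{1 + 2 \cdot 100} = -19 - \sqrt{1 + 200} = -19 - \sqrt{201}$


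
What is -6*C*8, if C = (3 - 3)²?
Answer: 0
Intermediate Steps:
C = 0 (C = 0² = 0)
-6*C*8 = -6*0*8 = 0*8 = 0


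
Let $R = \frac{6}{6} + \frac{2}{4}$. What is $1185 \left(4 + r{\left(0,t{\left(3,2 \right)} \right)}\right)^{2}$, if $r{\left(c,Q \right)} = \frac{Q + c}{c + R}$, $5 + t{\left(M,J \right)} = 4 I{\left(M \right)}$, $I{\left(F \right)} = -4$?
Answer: $118500$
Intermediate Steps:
$R = \frac{3}{2}$ ($R = 6 \cdot \frac{1}{6} + 2 \cdot \frac{1}{4} = 1 + \frac{1}{2} = \frac{3}{2} \approx 1.5$)
$t{\left(M,J \right)} = -21$ ($t{\left(M,J \right)} = -5 + 4 \left(-4\right) = -5 - 16 = -21$)
$r{\left(c,Q \right)} = \frac{Q + c}{\frac{3}{2} + c}$ ($r{\left(c,Q \right)} = \frac{Q + c}{c + \frac{3}{2}} = \frac{Q + c}{\frac{3}{2} + c}$)
$1185 \left(4 + r{\left(0,t{\left(3,2 \right)} \right)}\right)^{2} = 1185 \left(4 + \frac{2 \left(-21 + 0\right)}{3 + 2 \cdot 0}\right)^{2} = 1185 \left(4 + 2 \frac{1}{3 + 0} \left(-21\right)\right)^{2} = 1185 \left(4 + 2 \cdot \frac{1}{3} \left(-21\right)\right)^{2} = 1185 \left(4 - 14\right)^{2} = 1185 \left(-10\right)^{2} = 1185 \cdot 100 = 118500$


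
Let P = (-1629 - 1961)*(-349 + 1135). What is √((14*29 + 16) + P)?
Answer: I*√2821318 ≈ 1679.7*I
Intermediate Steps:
P = -2821740 (P = -3590*786 = -2821740)
√((14*29 + 16) + P) = √((14*29 + 16) - 2821740) = √((406 + 16) - 2821740) = √(422 - 2821740) = √(-2821318) = I*√2821318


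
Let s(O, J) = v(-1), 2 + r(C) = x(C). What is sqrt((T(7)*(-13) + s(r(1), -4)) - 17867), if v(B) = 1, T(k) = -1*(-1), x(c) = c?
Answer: I*sqrt(17879) ≈ 133.71*I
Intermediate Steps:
r(C) = -2 + C
T(k) = 1
s(O, J) = 1
sqrt((T(7)*(-13) + s(r(1), -4)) - 17867) = sqrt((1*(-13) + 1) - 17867) = sqrt((-13 + 1) - 17867) = sqrt(-12 - 17867) = sqrt(-17879) = I*sqrt(17879)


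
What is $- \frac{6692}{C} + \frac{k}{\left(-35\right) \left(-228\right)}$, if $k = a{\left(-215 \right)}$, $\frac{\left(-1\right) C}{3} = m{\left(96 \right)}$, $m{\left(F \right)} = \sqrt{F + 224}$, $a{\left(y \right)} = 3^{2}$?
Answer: $\frac{3}{2660} + \frac{1673 \sqrt{5}}{30} \approx 124.7$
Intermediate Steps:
$a{\left(y \right)} = 9$
$m{\left(F \right)} = \sqrt{224 + F}$
$C = - 24 \sqrt{5}$ ($C = - 3 \sqrt{224 + 96} = - 3 \sqrt{320} = - 3 \cdot 8 \sqrt{5} = - 24 \sqrt{5} \approx -53.666$)
$k = 9$
$- \frac{6692}{C} + \frac{k}{\left(-35\right) \left(-228\right)} = - \frac{6692}{\left(-24\right) \sqrt{5}} + \frac{9}{\left(-35\right) \left(-228\right)} = - 6692 \left(- \frac{\sqrt{5}}{120}\right) + \frac{9}{7980} = \frac{1673 \sqrt{5}}{30} + 9 \cdot \frac{1}{7980} = \frac{1673 \sqrt{5}}{30} + \frac{3}{2660} = \frac{3}{2660} + \frac{1673 \sqrt{5}}{30}$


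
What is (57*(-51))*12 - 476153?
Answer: -511037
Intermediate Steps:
(57*(-51))*12 - 476153 = -2907*12 - 476153 = -34884 - 476153 = -511037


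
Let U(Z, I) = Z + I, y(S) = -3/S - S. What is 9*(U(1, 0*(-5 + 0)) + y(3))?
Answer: -27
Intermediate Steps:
y(S) = -S - 3/S
U(Z, I) = I + Z
9*(U(1, 0*(-5 + 0)) + y(3)) = 9*((0*(-5 + 0) + 1) + (-1*3 - 3/3)) = 9*((0*(-5) + 1) + (-3 - 3*⅓)) = 9*((0 + 1) + (-3 - 1)) = 9*(1 - 4) = 9*(-3) = -27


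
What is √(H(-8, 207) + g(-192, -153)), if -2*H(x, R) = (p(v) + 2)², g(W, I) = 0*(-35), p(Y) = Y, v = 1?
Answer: 3*I*√2/2 ≈ 2.1213*I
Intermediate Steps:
g(W, I) = 0
H(x, R) = -9/2 (H(x, R) = -(1 + 2)²/2 = -½*3² = -½*9 = -9/2)
√(H(-8, 207) + g(-192, -153)) = √(-9/2 + 0) = √(-9/2) = 3*I*√2/2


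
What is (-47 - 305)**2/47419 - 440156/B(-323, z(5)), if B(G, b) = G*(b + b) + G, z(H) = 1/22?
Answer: 57517395727/45949011 ≈ 1251.8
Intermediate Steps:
z(H) = 1/22
B(G, b) = G + 2*G*b (B(G, b) = G*(2*b) + G = 2*G*b + G = G + 2*G*b)
(-47 - 305)**2/47419 - 440156/B(-323, z(5)) = (-47 - 305)**2/47419 - 440156*(-1/(323*(1 + 2*(1/22)))) = (-352)**2*(1/47419) - 440156*(-1/(323*(1 + 1/11))) = 123904*(1/47419) - 440156/((-323*12/11)) = 123904/47419 - 440156/(-3876/11) = 123904/47419 - 440156*(-11/3876) = 123904/47419 + 1210429/969 = 57517395727/45949011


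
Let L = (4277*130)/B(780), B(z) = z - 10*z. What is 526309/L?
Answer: -4060098/611 ≈ -6645.0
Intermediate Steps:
B(z) = -9*z
L = -4277/54 (L = (4277*130)/((-9*780)) = 556010/(-7020) = 556010*(-1/7020) = -4277/54 ≈ -79.204)
526309/L = 526309/(-4277/54) = 526309*(-54/4277) = -4060098/611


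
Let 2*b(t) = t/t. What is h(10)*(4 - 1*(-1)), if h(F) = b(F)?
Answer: 5/2 ≈ 2.5000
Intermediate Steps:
b(t) = 1/2 (b(t) = (t/t)/2 = (1/2)*1 = 1/2)
h(F) = 1/2
h(10)*(4 - 1*(-1)) = (4 - 1*(-1))/2 = (4 + 1)/2 = (1/2)*5 = 5/2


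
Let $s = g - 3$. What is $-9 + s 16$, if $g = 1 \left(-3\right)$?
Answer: $-105$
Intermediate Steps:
$g = -3$
$s = -6$ ($s = -3 - 3 = -6$)
$-9 + s 16 = -9 - 96 = -105$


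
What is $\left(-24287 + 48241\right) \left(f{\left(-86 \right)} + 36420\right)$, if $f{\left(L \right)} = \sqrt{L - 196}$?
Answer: $872404680 + 23954 i \sqrt{282} \approx 8.724 \cdot 10^{8} + 4.0226 \cdot 10^{5} i$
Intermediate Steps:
$f{\left(L \right)} = \sqrt{-196 + L}$
$\left(-24287 + 48241\right) \left(f{\left(-86 \right)} + 36420\right) = \left(-24287 + 48241\right) \left(\sqrt{-196 - 86} + 36420\right) = 23954 \left(\sqrt{-282} + 36420\right) = 23954 \left(i \sqrt{282} + 36420\right) = 23954 \left(36420 + i \sqrt{282}\right) = 872404680 + 23954 i \sqrt{282}$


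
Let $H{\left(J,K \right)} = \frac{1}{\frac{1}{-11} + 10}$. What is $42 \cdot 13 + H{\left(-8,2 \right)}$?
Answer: $\frac{59525}{109} \approx 546.1$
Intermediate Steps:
$H{\left(J,K \right)} = \frac{11}{109}$ ($H{\left(J,K \right)} = \frac{1}{- \frac{1}{11} + 10} = \frac{1}{\frac{109}{11}} = \frac{11}{109}$)
$42 \cdot 13 + H{\left(-8,2 \right)} = 42 \cdot 13 + \frac{11}{109} = 546 + \frac{11}{109} = \frac{59525}{109}$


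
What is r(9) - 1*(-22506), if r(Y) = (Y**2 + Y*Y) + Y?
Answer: 22677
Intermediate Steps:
r(Y) = Y + 2*Y**2 (r(Y) = (Y**2 + Y**2) + Y = 2*Y**2 + Y = Y + 2*Y**2)
r(9) - 1*(-22506) = 9*(1 + 2*9) - 1*(-22506) = 9*(1 + 18) + 22506 = 9*19 + 22506 = 171 + 22506 = 22677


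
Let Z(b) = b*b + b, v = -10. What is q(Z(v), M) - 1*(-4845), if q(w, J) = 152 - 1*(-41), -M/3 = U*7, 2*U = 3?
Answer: 5038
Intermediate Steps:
U = 3/2 (U = (1/2)*3 = 3/2 ≈ 1.5000)
Z(b) = b + b**2 (Z(b) = b**2 + b = b + b**2)
M = -63/2 (M = -9*7/2 = -3*21/2 = -63/2 ≈ -31.500)
q(w, J) = 193 (q(w, J) = 152 + 41 = 193)
q(Z(v), M) - 1*(-4845) = 193 - 1*(-4845) = 193 + 4845 = 5038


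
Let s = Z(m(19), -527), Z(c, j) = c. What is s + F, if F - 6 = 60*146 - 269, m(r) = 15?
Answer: 8512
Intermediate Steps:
F = 8497 (F = 6 + (60*146 - 269) = 6 + (8760 - 269) = 6 + 8491 = 8497)
s = 15
s + F = 15 + 8497 = 8512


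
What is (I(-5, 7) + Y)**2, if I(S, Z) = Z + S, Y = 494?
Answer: 246016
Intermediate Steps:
I(S, Z) = S + Z
(I(-5, 7) + Y)**2 = ((-5 + 7) + 494)**2 = (2 + 494)**2 = 496**2 = 246016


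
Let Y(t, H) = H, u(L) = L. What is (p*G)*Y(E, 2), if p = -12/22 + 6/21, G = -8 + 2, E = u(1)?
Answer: 240/77 ≈ 3.1169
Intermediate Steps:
E = 1
G = -6
p = -20/77 (p = -12*1/22 + 6*(1/21) = -6/11 + 2/7 = -20/77 ≈ -0.25974)
(p*G)*Y(E, 2) = -20/77*(-6)*2 = (120/77)*2 = 240/77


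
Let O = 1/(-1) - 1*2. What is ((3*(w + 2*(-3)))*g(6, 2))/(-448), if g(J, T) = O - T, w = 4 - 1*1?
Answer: -45/448 ≈ -0.10045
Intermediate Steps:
O = -3 (O = -1 - 2 = -3)
w = 3 (w = 4 - 1 = 3)
g(J, T) = -3 - T
((3*(w + 2*(-3)))*g(6, 2))/(-448) = ((3*(3 + 2*(-3)))*(-3 - 1*2))/(-448) = ((3*(3 - 6))*(-3 - 2))*(-1/448) = ((3*(-3))*(-5))*(-1/448) = -9*(-5)*(-1/448) = 45*(-1/448) = -45/448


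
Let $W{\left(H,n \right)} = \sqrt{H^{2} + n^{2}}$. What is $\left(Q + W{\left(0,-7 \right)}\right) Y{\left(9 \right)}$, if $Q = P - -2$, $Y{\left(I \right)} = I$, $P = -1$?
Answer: $72$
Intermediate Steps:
$Q = 1$ ($Q = -1 - -2 = -1 + 2 = 1$)
$\left(Q + W{\left(0,-7 \right)}\right) Y{\left(9 \right)} = \left(1 + \sqrt{0^{2} + \left(-7\right)^{2}}\right) 9 = \left(1 + \sqrt{0 + 49}\right) 9 = \left(1 + \sqrt{49}\right) 9 = \left(1 + 7\right) 9 = 8 \cdot 9 = 72$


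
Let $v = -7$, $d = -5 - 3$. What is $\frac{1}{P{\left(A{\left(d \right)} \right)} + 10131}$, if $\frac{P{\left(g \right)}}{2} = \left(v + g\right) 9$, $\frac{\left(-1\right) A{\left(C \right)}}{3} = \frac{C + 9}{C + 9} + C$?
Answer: $\frac{1}{10383} \approx 9.6311 \cdot 10^{-5}$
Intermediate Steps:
$d = -8$ ($d = -5 - 3 = -8$)
$A{\left(C \right)} = -3 - 3 C$ ($A{\left(C \right)} = - 3 \left(\frac{C + 9}{C + 9} + C\right) = - 3 \left(\frac{9 + C}{9 + C} + C\right) = - 3 \left(1 + C\right) = -3 - 3 C$)
$P{\left(g \right)} = -126 + 18 g$ ($P{\left(g \right)} = 2 \left(-7 + g\right) 9 = 2 \left(-63 + 9 g\right) = -126 + 18 g$)
$\frac{1}{P{\left(A{\left(d \right)} \right)} + 10131} = \frac{1}{\left(-126 + 18 \left(-3 - -24\right)\right) + 10131} = \frac{1}{\left(-126 + 18 \left(-3 + 24\right)\right) + 10131} = \frac{1}{\left(-126 + 18 \cdot 21\right) + 10131} = \frac{1}{\left(-126 + 378\right) + 10131} = \frac{1}{252 + 10131} = \frac{1}{10383}$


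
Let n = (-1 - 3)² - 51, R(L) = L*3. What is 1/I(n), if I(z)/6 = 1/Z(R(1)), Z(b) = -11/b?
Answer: -11/18 ≈ -0.61111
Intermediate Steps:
R(L) = 3*L
n = -35 (n = (-4)² - 51 = 16 - 51 = -35)
I(z) = -18/11 (I(z) = 6/((-11/(3*1))) = 6/((-11/3)) = 6/((-11*⅓)) = 6/(-11/3) = 6*(-3/11) = -18/11)
1/I(n) = 1/(-18/11) = -11/18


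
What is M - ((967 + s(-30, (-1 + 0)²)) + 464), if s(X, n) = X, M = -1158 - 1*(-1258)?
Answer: -1301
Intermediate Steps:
M = 100 (M = -1158 + 1258 = 100)
M - ((967 + s(-30, (-1 + 0)²)) + 464) = 100 - ((967 - 30) + 464) = 100 - (937 + 464) = 100 - 1*1401 = 100 - 1401 = -1301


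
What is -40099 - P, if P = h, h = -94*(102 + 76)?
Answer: -23367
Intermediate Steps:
h = -16732 (h = -94*178 = -16732)
P = -16732
-40099 - P = -40099 - 1*(-16732) = -40099 + 16732 = -23367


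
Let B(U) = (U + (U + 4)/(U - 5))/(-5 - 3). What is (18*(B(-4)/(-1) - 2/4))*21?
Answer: -378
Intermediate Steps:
B(U) = -U/8 - (4 + U)/(8*(-5 + U)) (B(U) = (U + (4 + U)/(-5 + U))/(-8) = (U + (4 + U)/(-5 + U))*(-⅛) = -U/8 - (4 + U)/(8*(-5 + U)))
(18*(B(-4)/(-1) - 2/4))*21 = (18*(((-4 - 1*(-4)² + 4*(-4))/(8*(-5 - 4)))/(-1) - 2/4))*21 = (18*(((⅛)*(-4 - 1*16 - 16)/(-9))*(-1) - 2*¼))*21 = (18*(((⅛)*(-⅑)*(-4 - 16 - 16))*(-1) - ½))*21 = (18*(((⅛)*(-⅑)*(-36))*(-1) - ½))*21 = (18*((½)*(-1) - ½))*21 = (18*(-½ - ½))*21 = (18*(-1))*21 = -18*21 = -378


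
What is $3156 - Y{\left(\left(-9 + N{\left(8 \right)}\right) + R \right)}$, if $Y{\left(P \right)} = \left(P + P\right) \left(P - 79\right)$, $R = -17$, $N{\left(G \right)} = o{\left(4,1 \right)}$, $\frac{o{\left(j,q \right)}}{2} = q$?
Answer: $-1788$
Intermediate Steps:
$o{\left(j,q \right)} = 2 q$
$N{\left(G \right)} = 2$ ($N{\left(G \right)} = 2 \cdot 1 = 2$)
$Y{\left(P \right)} = 2 P \left(-79 + P\right)$
$3156 - Y{\left(\left(-9 + N{\left(8 \right)}\right) + R \right)} = 3156 - 2 \left(\left(-9 + 2\right) - 17\right) \left(-79 + \left(\left(-9 + 2\right) - 17\right)\right) = 3156 - 2 \left(-7 - 17\right) \left(-79 - 24\right) = 3156 - 2 \left(-24\right) \left(-79 - 24\right) = 3156 - 2 \left(-24\right) \left(-103\right) = 3156 - 4944 = -1788$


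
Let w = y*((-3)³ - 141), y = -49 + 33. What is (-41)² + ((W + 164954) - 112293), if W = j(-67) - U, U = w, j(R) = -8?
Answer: 51646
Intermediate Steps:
y = -16
w = 2688 (w = -16*((-3)³ - 141) = -16*(-27 - 141) = -16*(-168) = 2688)
U = 2688
W = -2696 (W = -8 - 1*2688 = -8 - 2688 = -2696)
(-41)² + ((W + 164954) - 112293) = (-41)² + ((-2696 + 164954) - 112293) = 1681 + (162258 - 112293) = 1681 + 49965 = 51646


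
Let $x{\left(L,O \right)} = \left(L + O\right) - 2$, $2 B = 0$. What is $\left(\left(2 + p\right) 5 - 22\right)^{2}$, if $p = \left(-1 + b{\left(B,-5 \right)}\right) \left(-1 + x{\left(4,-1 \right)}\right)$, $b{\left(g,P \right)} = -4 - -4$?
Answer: $144$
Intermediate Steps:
$B = 0$ ($B = \frac{1}{2} \cdot 0 = 0$)
$b{\left(g,P \right)} = 0$ ($b{\left(g,P \right)} = -4 + 4 = 0$)
$x{\left(L,O \right)} = -2 + L + O$
$p = 0$ ($p = \left(-1 + 0\right) \left(-1 - -1\right) = - (-1 + 1) = \left(-1\right) 0 = 0$)
$\left(\left(2 + p\right) 5 - 22\right)^{2} = \left(\left(2 + 0\right) 5 - 22\right)^{2} = \left(2 \cdot 5 - 22\right)^{2} = \left(10 - 22\right)^{2} = \left(-12\right)^{2} = 144$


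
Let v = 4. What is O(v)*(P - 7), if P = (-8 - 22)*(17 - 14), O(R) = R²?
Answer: -1552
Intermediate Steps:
P = -90 (P = -30*3 = -90)
O(v)*(P - 7) = 4²*(-90 - 7) = 16*(-97) = -1552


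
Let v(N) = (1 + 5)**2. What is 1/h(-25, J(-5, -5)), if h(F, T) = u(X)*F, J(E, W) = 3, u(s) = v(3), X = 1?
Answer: -1/900 ≈ -0.0011111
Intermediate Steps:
v(N) = 36 (v(N) = 6**2 = 36)
u(s) = 36
h(F, T) = 36*F
1/h(-25, J(-5, -5)) = 1/(36*(-25)) = 1/(-900) = -1/900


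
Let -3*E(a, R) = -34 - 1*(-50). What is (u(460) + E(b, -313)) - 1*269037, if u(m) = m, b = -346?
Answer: -805747/3 ≈ -2.6858e+5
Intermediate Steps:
E(a, R) = -16/3 (E(a, R) = -(-34 - 1*(-50))/3 = -(-34 + 50)/3 = -⅓*16 = -16/3)
(u(460) + E(b, -313)) - 1*269037 = (460 - 16/3) - 1*269037 = 1364/3 - 269037 = -805747/3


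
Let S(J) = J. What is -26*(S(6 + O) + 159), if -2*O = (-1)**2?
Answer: -4277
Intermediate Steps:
O = -1/2 (O = -1/2*(-1)**2 = -1/2*1 = -1/2 ≈ -0.50000)
-26*(S(6 + O) + 159) = -26*((6 - 1/2) + 159) = -26*(11/2 + 159) = -26*329/2 = -4277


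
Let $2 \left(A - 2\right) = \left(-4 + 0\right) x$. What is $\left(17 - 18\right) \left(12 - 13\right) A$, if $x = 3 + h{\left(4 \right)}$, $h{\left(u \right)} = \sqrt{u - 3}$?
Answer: $-6$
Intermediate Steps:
$h{\left(u \right)} = \sqrt{-3 + u}$
$x = 4$ ($x = 3 + \sqrt{-3 + 4} = 3 + \sqrt{1} = 3 + 1 = 4$)
$A = -6$ ($A = 2 + \frac{\left(-4 + 0\right) 4}{2} = 2 + \frac{\left(-4\right) 4}{2} = 2 + \frac{1}{2} \left(-16\right) = 2 - 8 = -6$)
$\left(17 - 18\right) \left(12 - 13\right) A = \left(17 - 18\right) \left(12 - 13\right) \left(-6\right) = \left(-1\right) \left(-1\right) \left(-6\right) = 1 \left(-6\right) = -6$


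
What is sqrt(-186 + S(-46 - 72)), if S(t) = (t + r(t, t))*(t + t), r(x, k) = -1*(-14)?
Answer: sqrt(24358) ≈ 156.07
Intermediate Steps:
r(x, k) = 14
S(t) = 2*t*(14 + t) (S(t) = (t + 14)*(t + t) = (14 + t)*(2*t) = 2*t*(14 + t))
sqrt(-186 + S(-46 - 72)) = sqrt(-186 + 2*(-46 - 72)*(14 + (-46 - 72))) = sqrt(-186 + 2*(-118)*(14 - 118)) = sqrt(-186 + 2*(-118)*(-104)) = sqrt(-186 + 24544) = sqrt(24358)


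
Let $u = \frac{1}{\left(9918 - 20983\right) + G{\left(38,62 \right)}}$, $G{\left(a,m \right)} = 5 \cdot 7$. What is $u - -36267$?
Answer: $\frac{400025009}{11030} \approx 36267.0$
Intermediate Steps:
$G{\left(a,m \right)} = 35$
$u = - \frac{1}{11030}$ ($u = \frac{1}{\left(9918 - 20983\right) + 35} = \frac{1}{-11065 + 35} = \frac{1}{-11030} = - \frac{1}{11030} \approx -9.0662 \cdot 10^{-5}$)
$u - -36267 = - \frac{1}{11030} - -36267 = - \frac{1}{11030} + 36267 = \frac{400025009}{11030}$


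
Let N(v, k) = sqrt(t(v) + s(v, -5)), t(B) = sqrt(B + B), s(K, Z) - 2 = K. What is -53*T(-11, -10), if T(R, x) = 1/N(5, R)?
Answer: -53/sqrt(7 + sqrt(10)) ≈ -16.626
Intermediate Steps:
s(K, Z) = 2 + K
t(B) = sqrt(2)*sqrt(B) (t(B) = sqrt(2*B) = sqrt(2)*sqrt(B))
N(v, k) = sqrt(2 + v + sqrt(2)*sqrt(v)) (N(v, k) = sqrt(sqrt(2)*sqrt(v) + (2 + v)) = sqrt(2 + v + sqrt(2)*sqrt(v)))
T(R, x) = 1/sqrt(7 + sqrt(10)) (T(R, x) = 1/(sqrt(2 + 5 + sqrt(2)*sqrt(5))) = 1/(sqrt(2 + 5 + sqrt(10))) = 1/(sqrt(7 + sqrt(10))) = 1/sqrt(7 + sqrt(10)))
-53*T(-11, -10) = -53/sqrt(7 + sqrt(10))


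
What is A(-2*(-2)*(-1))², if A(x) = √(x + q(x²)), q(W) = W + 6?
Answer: 18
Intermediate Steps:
q(W) = 6 + W
A(x) = √(6 + x + x²) (A(x) = √(x + (6 + x²)) = √(6 + x + x²))
A(-2*(-2)*(-1))² = (√(6 - 2*(-2)*(-1) + (-2*(-2)*(-1))²))² = (√(6 + 4*(-1) + (4*(-1))²))² = (√(6 - 4 + (-4)²))² = (√(6 - 4 + 16))² = (√18)² = (3*√2)² = 18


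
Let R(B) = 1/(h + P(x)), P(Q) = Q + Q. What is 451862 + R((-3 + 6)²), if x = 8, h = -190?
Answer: 78623987/174 ≈ 4.5186e+5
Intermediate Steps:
P(Q) = 2*Q
R(B) = -1/174 (R(B) = 1/(-190 + 2*8) = 1/(-190 + 16) = 1/(-174) = -1/174)
451862 + R((-3 + 6)²) = 451862 - 1/174 = 78623987/174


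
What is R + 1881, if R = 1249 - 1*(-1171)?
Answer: 4301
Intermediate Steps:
R = 2420 (R = 1249 + 1171 = 2420)
R + 1881 = 2420 + 1881 = 4301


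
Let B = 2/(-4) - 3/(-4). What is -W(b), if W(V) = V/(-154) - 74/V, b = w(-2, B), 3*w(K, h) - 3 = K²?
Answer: 14659/462 ≈ 31.729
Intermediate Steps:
B = ¼ (B = 2*(-¼) - 3*(-¼) = -½ + ¾ = ¼ ≈ 0.25000)
w(K, h) = 1 + K²/3
b = 7/3 (b = 1 + (⅓)*(-2)² = 1 + (⅓)*4 = 1 + 4/3 = 7/3 ≈ 2.3333)
W(V) = -74/V - V/154 (W(V) = V*(-1/154) - 74/V = -V/154 - 74/V = -74/V - V/154)
-W(b) = -(-74/7/3 - 1/154*7/3) = -(-74*3/7 - 1/66) = -(-222/7 - 1/66) = -1*(-14659/462) = 14659/462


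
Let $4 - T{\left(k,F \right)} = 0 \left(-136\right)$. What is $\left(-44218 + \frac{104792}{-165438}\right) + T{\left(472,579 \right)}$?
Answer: $- \frac{3657390262}{82719} \approx -44215.0$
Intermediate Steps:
$T{\left(k,F \right)} = 4$ ($T{\left(k,F \right)} = 4 - 0 \left(-136\right) = 4 - 0 = 4 + 0 = 4$)
$\left(-44218 + \frac{104792}{-165438}\right) + T{\left(472,579 \right)} = \left(-44218 + \frac{104792}{-165438}\right) + 4 = \left(-44218 + 104792 \left(- \frac{1}{165438}\right)\right) + 4 = \left(-44218 - \frac{52396}{82719}\right) + 4 = - \frac{3657721138}{82719} + 4 = - \frac{3657390262}{82719}$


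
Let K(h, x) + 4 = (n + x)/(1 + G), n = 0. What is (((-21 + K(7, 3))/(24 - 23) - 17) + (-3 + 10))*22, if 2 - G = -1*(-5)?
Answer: -803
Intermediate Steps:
G = -3 (G = 2 - (-1)*(-5) = 2 - 1*5 = 2 - 5 = -3)
K(h, x) = -4 - x/2 (K(h, x) = -4 + (0 + x)/(1 - 3) = -4 + x/(-2) = -4 + x*(-½) = -4 - x/2)
(((-21 + K(7, 3))/(24 - 23) - 17) + (-3 + 10))*22 = (((-21 + (-4 - ½*3))/(24 - 23) - 17) + (-3 + 10))*22 = (((-21 + (-4 - 3/2))/1 - 17) + 7)*22 = (((-21 - 11/2)*1 - 17) + 7)*22 = ((-53/2*1 - 17) + 7)*22 = ((-53/2 - 17) + 7)*22 = (-87/2 + 7)*22 = -73/2*22 = -803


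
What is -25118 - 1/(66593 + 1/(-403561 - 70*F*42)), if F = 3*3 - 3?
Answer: -704535741727857/28049038192 ≈ -25118.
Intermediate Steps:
F = 6 (F = 9 - 3 = 6)
-25118 - 1/(66593 + 1/(-403561 - 70*F*42)) = -25118 - 1/(66593 + 1/(-403561 - 70*6*42)) = -25118 - 1/(66593 + 1/(-403561 - 420*42)) = -25118 - 1/(66593 + 1/(-403561 - 17640)) = -25118 - 1/(66593 + 1/(-421201)) = -25118 - 1/(66593 - 1/421201) = -25118 - 1/28049038192/421201 = -25118 - 1*421201/28049038192 = -25118 - 421201/28049038192 = -704535741727857/28049038192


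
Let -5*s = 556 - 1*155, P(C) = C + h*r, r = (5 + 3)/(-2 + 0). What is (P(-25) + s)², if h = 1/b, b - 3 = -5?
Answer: 266256/25 ≈ 10650.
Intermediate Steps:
b = -2 (b = 3 - 5 = -2)
h = -½ (h = 1/(-2) = -½ ≈ -0.50000)
r = -4 (r = 8/(-2) = 8*(-½) = -4)
P(C) = 2 + C (P(C) = C - ½*(-4) = C + 2 = 2 + C)
s = -401/5 (s = -(556 - 1*155)/5 = -(556 - 155)/5 = -⅕*401 = -401/5 ≈ -80.200)
(P(-25) + s)² = ((2 - 25) - 401/5)² = (-23 - 401/5)² = (-516/5)² = 266256/25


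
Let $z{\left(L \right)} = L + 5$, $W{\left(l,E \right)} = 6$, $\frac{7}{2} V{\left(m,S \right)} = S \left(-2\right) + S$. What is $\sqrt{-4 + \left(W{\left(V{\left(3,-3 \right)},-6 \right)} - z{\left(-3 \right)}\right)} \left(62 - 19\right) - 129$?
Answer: $-129$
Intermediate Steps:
$V{\left(m,S \right)} = - \frac{2 S}{7}$ ($V{\left(m,S \right)} = \frac{2 \left(S \left(-2\right) + S\right)}{7} = \frac{2 \left(- 2 S + S\right)}{7} = \frac{2 \left(- S\right)}{7} = - \frac{2 S}{7}$)
$z{\left(L \right)} = 5 + L$
$\sqrt{-4 + \left(W{\left(V{\left(3,-3 \right)},-6 \right)} - z{\left(-3 \right)}\right)} \left(62 - 19\right) - 129 = \sqrt{-4 + \left(6 - \left(5 - 3\right)\right)} \left(62 - 19\right) - 129 = \sqrt{-4 + \left(6 - 2\right)} 43 - 129 = \sqrt{-4 + 4} \cdot 43 - 129 = \sqrt{0} \cdot 43 - 129 = 0 \cdot 43 - 129 = 0 - 129 = -129$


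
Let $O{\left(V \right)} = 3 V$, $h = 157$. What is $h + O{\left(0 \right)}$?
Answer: $157$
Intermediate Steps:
$h + O{\left(0 \right)} = 157 + 3 \cdot 0 = 157 + 0 = 157$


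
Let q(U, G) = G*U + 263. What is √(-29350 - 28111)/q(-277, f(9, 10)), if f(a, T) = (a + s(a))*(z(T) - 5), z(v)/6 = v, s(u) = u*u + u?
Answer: -I*√57461/1508002 ≈ -0.00015896*I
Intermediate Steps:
s(u) = u + u² (s(u) = u² + u = u + u²)
z(v) = 6*v
f(a, T) = (-5 + 6*T)*(a + a*(1 + a)) (f(a, T) = (a + a*(1 + a))*(6*T - 5) = (a + a*(1 + a))*(-5 + 6*T) = (-5 + 6*T)*(a + a*(1 + a)))
q(U, G) = 263 + G*U
√(-29350 - 28111)/q(-277, f(9, 10)) = √(-29350 - 28111)/(263 + (9*(-10 - 5*9 + 12*10 + 6*10*9))*(-277)) = √(-57461)/(263 + (9*(-10 - 45 + 120 + 540))*(-277)) = (I*√57461)/(263 + (9*605)*(-277)) = (I*√57461)/(263 + 5445*(-277)) = (I*√57461)/(263 - 1508265) = (I*√57461)/(-1508002) = (I*√57461)*(-1/1508002) = -I*√57461/1508002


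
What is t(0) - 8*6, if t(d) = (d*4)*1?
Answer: -48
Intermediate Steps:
t(d) = 4*d (t(d) = (4*d)*1 = 4*d)
t(0) - 8*6 = 4*0 - 8*6 = 0 - 48 = -48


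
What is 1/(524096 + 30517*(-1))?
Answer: 1/493579 ≈ 2.0260e-6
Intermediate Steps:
1/(524096 + 30517*(-1)) = 1/(524096 - 30517) = 1/493579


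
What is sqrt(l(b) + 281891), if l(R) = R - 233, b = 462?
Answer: 2*sqrt(70530) ≈ 531.15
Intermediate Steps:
l(R) = -233 + R
sqrt(l(b) + 281891) = sqrt((-233 + 462) + 281891) = sqrt(229 + 281891) = sqrt(282120) = 2*sqrt(70530)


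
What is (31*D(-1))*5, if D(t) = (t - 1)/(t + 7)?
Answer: -155/3 ≈ -51.667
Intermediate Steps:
D(t) = (-1 + t)/(7 + t)
(31*D(-1))*5 = (31*((-1 - 1)/(7 - 1)))*5 = (31*(-2/6))*5 = (31*((1/6)*(-2)))*5 = (31*(-1/3))*5 = -31/3*5 = -155/3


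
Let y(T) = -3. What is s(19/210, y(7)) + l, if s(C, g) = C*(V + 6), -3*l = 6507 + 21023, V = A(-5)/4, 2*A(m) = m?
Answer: -5138661/560 ≈ -9176.2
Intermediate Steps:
A(m) = m/2
V = -5/8 (V = ((½)*(-5))/4 = -5/2*¼ = -5/8 ≈ -0.62500)
l = -27530/3 (l = -(6507 + 21023)/3 = -⅓*27530 = -27530/3 ≈ -9176.7)
s(C, g) = 43*C/8 (s(C, g) = C*(-5/8 + 6) = C*(43/8) = 43*C/8)
s(19/210, y(7)) + l = 43*(19/210)/8 - 27530/3 = 43*(19*(1/210))/8 - 27530/3 = (43/8)*(19/210) - 27530/3 = 817/1680 - 27530/3 = -5138661/560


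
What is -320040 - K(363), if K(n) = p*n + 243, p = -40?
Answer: -305763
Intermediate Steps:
K(n) = 243 - 40*n (K(n) = -40*n + 243 = 243 - 40*n)
-320040 - K(363) = -320040 - (243 - 40*363) = -320040 - (243 - 14520) = -320040 - 1*(-14277) = -320040 + 14277 = -305763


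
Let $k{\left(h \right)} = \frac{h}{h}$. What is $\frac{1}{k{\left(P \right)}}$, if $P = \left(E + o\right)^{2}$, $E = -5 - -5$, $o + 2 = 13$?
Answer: $1$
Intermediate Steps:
$o = 11$ ($o = -2 + 13 = 11$)
$E = 0$ ($E = -5 + 5 = 0$)
$P = 121$ ($P = \left(0 + 11\right)^{2} = 11^{2} = 121$)
$k{\left(h \right)} = 1$
$\frac{1}{k{\left(P \right)}} = 1^{-1} = 1$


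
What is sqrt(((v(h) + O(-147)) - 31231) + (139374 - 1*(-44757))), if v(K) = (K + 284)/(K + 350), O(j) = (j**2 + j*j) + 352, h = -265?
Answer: sqrt(1419497365)/85 ≈ 443.25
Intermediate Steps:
O(j) = 352 + 2*j**2 (O(j) = (j**2 + j**2) + 352 = 2*j**2 + 352 = 352 + 2*j**2)
v(K) = (284 + K)/(350 + K)
sqrt(((v(h) + O(-147)) - 31231) + (139374 - 1*(-44757))) = sqrt((((284 - 265)/(350 - 265) + (352 + 2*(-147)**2)) - 31231) + (139374 - 1*(-44757))) = sqrt(((19/85 + (352 + 2*21609)) - 31231) + (139374 + 44757)) = sqrt((((1/85)*19 + (352 + 43218)) - 31231) + 184131) = sqrt(((19/85 + 43570) - 31231) + 184131) = sqrt((3703469/85 - 31231) + 184131) = sqrt(1048834/85 + 184131) = sqrt(16699969/85) = sqrt(1419497365)/85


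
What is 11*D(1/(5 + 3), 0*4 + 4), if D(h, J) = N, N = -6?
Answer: -66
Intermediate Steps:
D(h, J) = -6
11*D(1/(5 + 3), 0*4 + 4) = 11*(-6) = -66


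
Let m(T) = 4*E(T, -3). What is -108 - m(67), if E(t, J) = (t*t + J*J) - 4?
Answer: -18084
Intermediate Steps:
E(t, J) = -4 + J² + t² (E(t, J) = (t² + J²) - 4 = (J² + t²) - 4 = -4 + J² + t²)
m(T) = 20 + 4*T² (m(T) = 4*(-4 + (-3)² + T²) = 4*(-4 + 9 + T²) = 4*(5 + T²) = 20 + 4*T²)
-108 - m(67) = -108 - (20 + 4*67²) = -108 - (20 + 4*4489) = -108 - (20 + 17956) = -108 - 1*17976 = -108 - 17976 = -18084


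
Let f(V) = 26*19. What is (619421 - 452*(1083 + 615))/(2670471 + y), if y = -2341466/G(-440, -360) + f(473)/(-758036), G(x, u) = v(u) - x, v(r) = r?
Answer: -1122461807000/20021267104523 ≈ -0.056063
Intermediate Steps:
f(V) = 494
G(x, u) = u - x
y = -221864445037/7580360 (y = -2341466/(-360 - 1*(-440)) + 494/(-758036) = -2341466/(-360 + 440) + 494*(-1/758036) = -2341466/80 - 247/379018 = -2341466*1/80 - 247/379018 = -1170733/40 - 247/379018 = -221864445037/7580360 ≈ -29268.)
(619421 - 452*(1083 + 615))/(2670471 + y) = (619421 - 452*(1083 + 615))/(2670471 - 221864445037/7580360) = (619421 - 452*1698)/(20021267104523/7580360) = (619421 - 767496)*(7580360/20021267104523) = -148075*7580360/20021267104523 = -1122461807000/20021267104523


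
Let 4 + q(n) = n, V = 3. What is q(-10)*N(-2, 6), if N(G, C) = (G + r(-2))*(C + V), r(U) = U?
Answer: 504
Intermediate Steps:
q(n) = -4 + n
N(G, C) = (-2 + G)*(3 + C) (N(G, C) = (G - 2)*(C + 3) = (-2 + G)*(3 + C))
q(-10)*N(-2, 6) = (-4 - 10)*(-6 - 2*6 + 3*(-2) + 6*(-2)) = -14*(-6 - 12 - 6 - 12) = -14*(-36) = 504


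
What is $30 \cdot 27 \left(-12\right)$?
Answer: $-9720$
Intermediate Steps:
$30 \cdot 27 \left(-12\right) = 810 \left(-12\right) = -9720$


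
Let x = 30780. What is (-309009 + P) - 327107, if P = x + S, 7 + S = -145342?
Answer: -750685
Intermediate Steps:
S = -145349 (S = -7 - 145342 = -145349)
P = -114569 (P = 30780 - 145349 = -114569)
(-309009 + P) - 327107 = (-309009 - 114569) - 327107 = -423578 - 327107 = -750685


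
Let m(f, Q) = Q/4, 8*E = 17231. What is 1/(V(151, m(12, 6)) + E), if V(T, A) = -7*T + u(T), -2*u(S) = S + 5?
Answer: 8/8151 ≈ 0.00098147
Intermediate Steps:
E = 17231/8 (E = (⅛)*17231 = 17231/8 ≈ 2153.9)
u(S) = -5/2 - S/2 (u(S) = -(S + 5)/2 = -(5 + S)/2 = -5/2 - S/2)
m(f, Q) = Q/4 (m(f, Q) = Q*(¼) = Q/4)
V(T, A) = -5/2 - 15*T/2 (V(T, A) = -7*T + (-5/2 - T/2) = -5/2 - 15*T/2)
1/(V(151, m(12, 6)) + E) = 1/((-5/2 - 15/2*151) + 17231/8) = 1/((-5/2 - 2265/2) + 17231/8) = 1/(-1135 + 17231/8) = 1/(8151/8) = 8/8151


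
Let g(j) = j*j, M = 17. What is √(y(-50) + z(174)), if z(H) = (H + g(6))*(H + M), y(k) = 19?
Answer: √40129 ≈ 200.32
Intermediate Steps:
g(j) = j²
z(H) = (17 + H)*(36 + H) (z(H) = (H + 6²)*(H + 17) = (H + 36)*(17 + H) = (36 + H)*(17 + H) = (17 + H)*(36 + H))
√(y(-50) + z(174)) = √(19 + (612 + 174² + 53*174)) = √(19 + (612 + 30276 + 9222)) = √(19 + 40110) = √40129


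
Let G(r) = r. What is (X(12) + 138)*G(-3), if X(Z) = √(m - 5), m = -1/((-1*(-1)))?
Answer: -414 - 3*I*√6 ≈ -414.0 - 7.3485*I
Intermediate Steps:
m = -1 (m = -1/1 = -1*1 = -1)
X(Z) = I*√6 (X(Z) = √(-1 - 5) = √(-6) = I*√6)
(X(12) + 138)*G(-3) = (I*√6 + 138)*(-3) = (138 + I*√6)*(-3) = -414 - 3*I*√6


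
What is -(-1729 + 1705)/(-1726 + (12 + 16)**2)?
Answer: -4/157 ≈ -0.025478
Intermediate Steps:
-(-1729 + 1705)/(-1726 + (12 + 16)**2) = -(-24)/(-1726 + 28**2) = -(-24)/(-1726 + 784) = -(-24)/(-942) = -(-24)*(-1)/942 = -1*4/157 = -4/157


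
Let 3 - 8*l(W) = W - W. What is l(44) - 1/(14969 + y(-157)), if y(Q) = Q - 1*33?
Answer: 44329/118232 ≈ 0.37493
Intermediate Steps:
y(Q) = -33 + Q (y(Q) = Q - 33 = -33 + Q)
l(W) = 3/8 (l(W) = 3/8 - (W - W)/8 = 3/8 - ⅛*0 = 3/8 + 0 = 3/8)
l(44) - 1/(14969 + y(-157)) = 3/8 - 1/(14969 + (-33 - 157)) = 3/8 - 1/(14969 - 190) = 3/8 - 1/14779 = 44329/118232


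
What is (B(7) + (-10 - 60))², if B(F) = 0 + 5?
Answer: 4225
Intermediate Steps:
B(F) = 5
(B(7) + (-10 - 60))² = (5 + (-10 - 60))² = (5 - 70)² = (-65)² = 4225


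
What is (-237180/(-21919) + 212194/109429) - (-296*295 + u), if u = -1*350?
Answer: 12371388825628/141092603 ≈ 87683.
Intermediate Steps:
u = -350
(-237180/(-21919) + 212194/109429) - (-296*295 + u) = (-237180/(-21919) + 212194/109429) - (-296*295 - 350) = (-237180*(-1/21919) + 212194*(1/109429)) - (-87320 - 350) = (237180/21919 + 12482/6437) - 1*(-87670) = 1800320618/141092603 + 87670 = 12371388825628/141092603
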